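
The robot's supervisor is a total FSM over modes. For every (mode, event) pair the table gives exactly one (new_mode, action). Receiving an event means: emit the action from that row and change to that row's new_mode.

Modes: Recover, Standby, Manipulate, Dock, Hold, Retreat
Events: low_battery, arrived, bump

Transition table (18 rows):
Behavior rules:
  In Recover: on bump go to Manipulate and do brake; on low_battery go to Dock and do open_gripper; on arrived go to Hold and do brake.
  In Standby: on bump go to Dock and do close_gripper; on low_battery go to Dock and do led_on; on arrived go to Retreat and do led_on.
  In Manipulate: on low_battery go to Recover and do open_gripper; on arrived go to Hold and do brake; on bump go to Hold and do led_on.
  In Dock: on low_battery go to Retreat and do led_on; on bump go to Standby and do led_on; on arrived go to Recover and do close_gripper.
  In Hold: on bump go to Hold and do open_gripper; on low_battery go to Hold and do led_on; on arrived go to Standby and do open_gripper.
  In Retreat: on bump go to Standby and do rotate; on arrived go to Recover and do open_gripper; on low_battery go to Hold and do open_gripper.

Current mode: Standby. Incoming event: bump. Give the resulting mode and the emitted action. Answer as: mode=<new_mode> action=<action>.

current mode = Standby; filter table to that mode:
  (Standby, bump) → (Dock, close_gripper)  ← event matches
  (Standby, low_battery) → (Dock, led_on)
  (Standby, arrived) → (Retreat, led_on)
event = bump selects (Dock, close_gripper)

mode=Dock action=close_gripper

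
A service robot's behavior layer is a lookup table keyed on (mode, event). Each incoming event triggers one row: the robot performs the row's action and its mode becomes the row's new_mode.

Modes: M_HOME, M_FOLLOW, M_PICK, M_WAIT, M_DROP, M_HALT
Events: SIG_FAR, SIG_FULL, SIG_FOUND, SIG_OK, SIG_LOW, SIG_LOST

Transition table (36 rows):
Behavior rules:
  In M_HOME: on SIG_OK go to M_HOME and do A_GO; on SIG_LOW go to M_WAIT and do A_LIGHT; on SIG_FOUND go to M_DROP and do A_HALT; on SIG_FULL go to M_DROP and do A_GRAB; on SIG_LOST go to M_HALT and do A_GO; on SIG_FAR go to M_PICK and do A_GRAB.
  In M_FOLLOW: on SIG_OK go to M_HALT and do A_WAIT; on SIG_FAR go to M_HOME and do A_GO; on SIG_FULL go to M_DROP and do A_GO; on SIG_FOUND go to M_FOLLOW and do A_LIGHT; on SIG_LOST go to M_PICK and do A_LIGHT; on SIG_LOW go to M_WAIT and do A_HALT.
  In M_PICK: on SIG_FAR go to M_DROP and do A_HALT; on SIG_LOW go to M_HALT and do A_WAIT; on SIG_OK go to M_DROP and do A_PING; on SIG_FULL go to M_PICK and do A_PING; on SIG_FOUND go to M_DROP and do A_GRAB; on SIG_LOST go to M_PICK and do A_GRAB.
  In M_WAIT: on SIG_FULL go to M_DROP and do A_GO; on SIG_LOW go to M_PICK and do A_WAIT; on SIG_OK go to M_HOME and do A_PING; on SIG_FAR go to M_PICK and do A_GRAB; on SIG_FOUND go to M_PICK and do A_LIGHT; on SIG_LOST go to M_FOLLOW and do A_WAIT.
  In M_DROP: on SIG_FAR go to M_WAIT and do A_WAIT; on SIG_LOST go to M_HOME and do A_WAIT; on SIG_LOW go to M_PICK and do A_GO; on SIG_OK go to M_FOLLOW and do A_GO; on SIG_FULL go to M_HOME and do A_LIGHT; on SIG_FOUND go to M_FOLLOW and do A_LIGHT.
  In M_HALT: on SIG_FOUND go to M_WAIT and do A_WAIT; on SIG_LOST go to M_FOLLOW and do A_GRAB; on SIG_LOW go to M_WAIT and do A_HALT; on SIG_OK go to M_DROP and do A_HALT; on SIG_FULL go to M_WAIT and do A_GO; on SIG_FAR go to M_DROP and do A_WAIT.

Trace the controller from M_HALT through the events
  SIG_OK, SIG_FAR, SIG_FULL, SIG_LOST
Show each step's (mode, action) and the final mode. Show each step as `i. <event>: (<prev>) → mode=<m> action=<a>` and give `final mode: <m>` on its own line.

final mode: M_HOME

1. SIG_OK: (M_HALT) → mode=M_DROP action=A_HALT
2. SIG_FAR: (M_DROP) → mode=M_WAIT action=A_WAIT
3. SIG_FULL: (M_WAIT) → mode=M_DROP action=A_GO
4. SIG_LOST: (M_DROP) → mode=M_HOME action=A_WAIT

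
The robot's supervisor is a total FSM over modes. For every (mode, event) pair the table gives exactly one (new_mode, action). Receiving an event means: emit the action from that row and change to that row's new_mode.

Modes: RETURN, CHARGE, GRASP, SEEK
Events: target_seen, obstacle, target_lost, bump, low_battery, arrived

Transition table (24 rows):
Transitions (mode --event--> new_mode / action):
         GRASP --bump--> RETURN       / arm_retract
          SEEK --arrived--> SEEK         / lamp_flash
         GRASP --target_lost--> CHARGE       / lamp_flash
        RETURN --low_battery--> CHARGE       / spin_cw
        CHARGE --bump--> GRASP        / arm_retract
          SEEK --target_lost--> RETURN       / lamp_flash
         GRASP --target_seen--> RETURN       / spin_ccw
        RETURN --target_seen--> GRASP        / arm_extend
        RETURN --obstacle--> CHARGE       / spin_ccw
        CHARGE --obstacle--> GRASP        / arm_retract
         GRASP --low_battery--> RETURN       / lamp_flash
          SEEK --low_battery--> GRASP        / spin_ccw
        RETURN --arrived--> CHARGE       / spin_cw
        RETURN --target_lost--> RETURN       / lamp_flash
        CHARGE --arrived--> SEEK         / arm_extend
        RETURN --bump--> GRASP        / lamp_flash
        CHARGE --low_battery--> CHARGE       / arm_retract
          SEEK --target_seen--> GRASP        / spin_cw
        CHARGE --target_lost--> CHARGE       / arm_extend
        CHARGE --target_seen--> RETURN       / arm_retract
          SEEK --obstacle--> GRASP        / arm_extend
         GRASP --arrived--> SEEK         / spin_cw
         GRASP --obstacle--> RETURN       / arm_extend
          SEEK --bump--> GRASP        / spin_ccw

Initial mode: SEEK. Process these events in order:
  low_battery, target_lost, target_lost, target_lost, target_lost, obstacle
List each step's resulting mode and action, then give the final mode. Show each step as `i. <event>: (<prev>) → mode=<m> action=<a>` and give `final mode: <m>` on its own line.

1. low_battery: (SEEK) → mode=GRASP action=spin_ccw
2. target_lost: (GRASP) → mode=CHARGE action=lamp_flash
3. target_lost: (CHARGE) → mode=CHARGE action=arm_extend
4. target_lost: (CHARGE) → mode=CHARGE action=arm_extend
5. target_lost: (CHARGE) → mode=CHARGE action=arm_extend
6. obstacle: (CHARGE) → mode=GRASP action=arm_retract

final mode: GRASP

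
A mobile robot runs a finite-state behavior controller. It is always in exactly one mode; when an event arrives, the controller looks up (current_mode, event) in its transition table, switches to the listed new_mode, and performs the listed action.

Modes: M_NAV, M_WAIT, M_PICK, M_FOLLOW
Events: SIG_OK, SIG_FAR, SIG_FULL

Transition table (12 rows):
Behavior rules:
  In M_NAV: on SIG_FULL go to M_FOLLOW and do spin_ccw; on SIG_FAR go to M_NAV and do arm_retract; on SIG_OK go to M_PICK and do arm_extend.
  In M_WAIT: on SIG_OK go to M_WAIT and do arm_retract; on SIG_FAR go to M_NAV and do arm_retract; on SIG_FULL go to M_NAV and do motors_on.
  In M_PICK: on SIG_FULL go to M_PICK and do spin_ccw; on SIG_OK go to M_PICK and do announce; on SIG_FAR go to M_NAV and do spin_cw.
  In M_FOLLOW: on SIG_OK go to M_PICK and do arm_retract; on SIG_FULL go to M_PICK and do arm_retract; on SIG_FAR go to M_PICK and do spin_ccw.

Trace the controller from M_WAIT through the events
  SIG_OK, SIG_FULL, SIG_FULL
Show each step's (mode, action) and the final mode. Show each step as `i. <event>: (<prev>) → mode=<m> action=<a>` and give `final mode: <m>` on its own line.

final mode: M_FOLLOW

1. SIG_OK: (M_WAIT) → mode=M_WAIT action=arm_retract
2. SIG_FULL: (M_WAIT) → mode=M_NAV action=motors_on
3. SIG_FULL: (M_NAV) → mode=M_FOLLOW action=spin_ccw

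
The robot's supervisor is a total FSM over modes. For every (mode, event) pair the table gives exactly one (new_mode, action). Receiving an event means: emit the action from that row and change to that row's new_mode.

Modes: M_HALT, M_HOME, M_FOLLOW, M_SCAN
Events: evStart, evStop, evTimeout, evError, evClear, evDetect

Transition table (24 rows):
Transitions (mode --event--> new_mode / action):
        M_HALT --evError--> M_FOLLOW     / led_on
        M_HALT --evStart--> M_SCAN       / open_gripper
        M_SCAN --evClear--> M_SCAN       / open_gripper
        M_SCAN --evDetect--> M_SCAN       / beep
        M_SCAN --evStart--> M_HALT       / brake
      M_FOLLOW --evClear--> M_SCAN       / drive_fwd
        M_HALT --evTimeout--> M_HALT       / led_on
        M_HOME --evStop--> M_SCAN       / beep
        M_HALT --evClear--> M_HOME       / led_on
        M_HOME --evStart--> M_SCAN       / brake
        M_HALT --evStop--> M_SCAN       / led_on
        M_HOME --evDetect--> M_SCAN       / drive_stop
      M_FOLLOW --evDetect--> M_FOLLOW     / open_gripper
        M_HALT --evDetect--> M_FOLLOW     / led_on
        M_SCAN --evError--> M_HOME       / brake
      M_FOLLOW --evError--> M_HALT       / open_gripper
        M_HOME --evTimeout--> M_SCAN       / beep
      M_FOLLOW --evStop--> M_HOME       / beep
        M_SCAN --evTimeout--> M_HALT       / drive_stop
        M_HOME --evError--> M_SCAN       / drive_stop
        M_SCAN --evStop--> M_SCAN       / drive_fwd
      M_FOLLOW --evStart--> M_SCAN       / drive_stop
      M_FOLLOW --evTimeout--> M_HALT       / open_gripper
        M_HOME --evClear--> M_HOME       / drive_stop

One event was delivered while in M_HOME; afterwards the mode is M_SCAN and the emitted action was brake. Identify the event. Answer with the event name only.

evStart

try evStart: (M_HOME, evStart) → (M_SCAN, brake)  ← matches
try evStop: (M_HOME, evStop) → (M_SCAN, beep)
try evTimeout: (M_HOME, evTimeout) → (M_SCAN, beep)
try evError: (M_HOME, evError) → (M_SCAN, drive_stop)
try evClear: (M_HOME, evClear) → (M_HOME, drive_stop)
try evDetect: (M_HOME, evDetect) → (M_SCAN, drive_stop)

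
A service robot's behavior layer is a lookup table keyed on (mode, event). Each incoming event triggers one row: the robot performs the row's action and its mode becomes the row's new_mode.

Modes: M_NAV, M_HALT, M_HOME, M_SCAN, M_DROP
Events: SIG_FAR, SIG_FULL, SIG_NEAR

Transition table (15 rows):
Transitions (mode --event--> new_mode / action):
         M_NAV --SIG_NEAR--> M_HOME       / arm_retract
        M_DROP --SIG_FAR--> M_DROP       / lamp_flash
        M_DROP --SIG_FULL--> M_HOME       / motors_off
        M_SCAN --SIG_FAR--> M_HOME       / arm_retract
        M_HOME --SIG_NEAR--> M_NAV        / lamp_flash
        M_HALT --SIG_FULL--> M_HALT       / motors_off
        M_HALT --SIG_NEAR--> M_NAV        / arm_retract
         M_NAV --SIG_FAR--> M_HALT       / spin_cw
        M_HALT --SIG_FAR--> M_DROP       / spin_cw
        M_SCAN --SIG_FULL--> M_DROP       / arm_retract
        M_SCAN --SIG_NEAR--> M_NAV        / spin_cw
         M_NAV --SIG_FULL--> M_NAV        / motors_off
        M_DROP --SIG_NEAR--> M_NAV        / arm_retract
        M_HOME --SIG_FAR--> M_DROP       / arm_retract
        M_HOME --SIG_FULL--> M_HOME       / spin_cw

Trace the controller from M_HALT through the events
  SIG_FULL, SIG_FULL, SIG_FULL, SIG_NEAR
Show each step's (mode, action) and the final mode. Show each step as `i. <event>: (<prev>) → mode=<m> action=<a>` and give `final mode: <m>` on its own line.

1. SIG_FULL: (M_HALT) → mode=M_HALT action=motors_off
2. SIG_FULL: (M_HALT) → mode=M_HALT action=motors_off
3. SIG_FULL: (M_HALT) → mode=M_HALT action=motors_off
4. SIG_NEAR: (M_HALT) → mode=M_NAV action=arm_retract

final mode: M_NAV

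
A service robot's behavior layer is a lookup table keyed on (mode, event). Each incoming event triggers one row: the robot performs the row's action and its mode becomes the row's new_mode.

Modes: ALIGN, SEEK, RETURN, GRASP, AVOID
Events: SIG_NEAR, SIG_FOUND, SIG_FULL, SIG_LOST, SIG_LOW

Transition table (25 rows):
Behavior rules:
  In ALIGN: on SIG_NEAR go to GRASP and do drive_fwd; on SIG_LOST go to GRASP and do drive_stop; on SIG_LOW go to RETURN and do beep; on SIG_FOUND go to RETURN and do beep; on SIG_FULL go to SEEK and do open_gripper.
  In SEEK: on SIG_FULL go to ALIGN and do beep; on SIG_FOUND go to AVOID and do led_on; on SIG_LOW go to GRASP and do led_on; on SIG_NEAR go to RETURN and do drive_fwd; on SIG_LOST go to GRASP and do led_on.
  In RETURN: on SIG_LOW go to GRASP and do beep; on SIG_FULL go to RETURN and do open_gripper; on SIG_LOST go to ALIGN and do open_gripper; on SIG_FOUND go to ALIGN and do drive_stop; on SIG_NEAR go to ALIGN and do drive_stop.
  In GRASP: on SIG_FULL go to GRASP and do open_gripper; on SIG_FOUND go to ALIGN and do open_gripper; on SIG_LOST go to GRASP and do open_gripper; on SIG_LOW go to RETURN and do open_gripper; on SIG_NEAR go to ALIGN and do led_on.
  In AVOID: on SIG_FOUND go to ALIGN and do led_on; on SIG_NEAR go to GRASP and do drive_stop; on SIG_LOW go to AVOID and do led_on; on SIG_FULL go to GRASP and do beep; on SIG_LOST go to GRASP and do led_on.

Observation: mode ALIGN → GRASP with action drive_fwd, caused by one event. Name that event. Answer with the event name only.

try SIG_NEAR: (ALIGN, SIG_NEAR) → (GRASP, drive_fwd)  ← matches
try SIG_FOUND: (ALIGN, SIG_FOUND) → (RETURN, beep)
try SIG_FULL: (ALIGN, SIG_FULL) → (SEEK, open_gripper)
try SIG_LOST: (ALIGN, SIG_LOST) → (GRASP, drive_stop)
try SIG_LOW: (ALIGN, SIG_LOW) → (RETURN, beep)

SIG_NEAR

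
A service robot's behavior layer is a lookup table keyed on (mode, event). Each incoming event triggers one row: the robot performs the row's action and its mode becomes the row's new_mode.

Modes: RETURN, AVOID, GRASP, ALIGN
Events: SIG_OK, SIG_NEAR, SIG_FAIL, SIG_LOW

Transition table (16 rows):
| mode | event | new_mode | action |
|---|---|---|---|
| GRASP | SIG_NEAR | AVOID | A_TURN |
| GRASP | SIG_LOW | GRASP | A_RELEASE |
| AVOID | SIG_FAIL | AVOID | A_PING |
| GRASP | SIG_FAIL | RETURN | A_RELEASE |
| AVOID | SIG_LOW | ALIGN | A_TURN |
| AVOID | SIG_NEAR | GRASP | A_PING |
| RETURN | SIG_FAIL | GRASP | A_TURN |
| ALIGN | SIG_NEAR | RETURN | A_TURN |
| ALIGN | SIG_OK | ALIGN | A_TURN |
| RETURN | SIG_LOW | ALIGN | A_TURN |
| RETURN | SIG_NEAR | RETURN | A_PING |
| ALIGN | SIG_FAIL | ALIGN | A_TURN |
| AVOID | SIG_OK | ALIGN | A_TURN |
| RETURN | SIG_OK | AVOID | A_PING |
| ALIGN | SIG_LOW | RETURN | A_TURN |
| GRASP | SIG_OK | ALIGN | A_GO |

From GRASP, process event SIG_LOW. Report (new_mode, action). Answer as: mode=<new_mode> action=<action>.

mode=GRASP action=A_RELEASE

current mode = GRASP; filter table to that mode:
  (GRASP, SIG_NEAR) → (AVOID, A_TURN)
  (GRASP, SIG_LOW) → (GRASP, A_RELEASE)  ← event matches
  (GRASP, SIG_FAIL) → (RETURN, A_RELEASE)
  (GRASP, SIG_OK) → (ALIGN, A_GO)
event = SIG_LOW selects (GRASP, A_RELEASE)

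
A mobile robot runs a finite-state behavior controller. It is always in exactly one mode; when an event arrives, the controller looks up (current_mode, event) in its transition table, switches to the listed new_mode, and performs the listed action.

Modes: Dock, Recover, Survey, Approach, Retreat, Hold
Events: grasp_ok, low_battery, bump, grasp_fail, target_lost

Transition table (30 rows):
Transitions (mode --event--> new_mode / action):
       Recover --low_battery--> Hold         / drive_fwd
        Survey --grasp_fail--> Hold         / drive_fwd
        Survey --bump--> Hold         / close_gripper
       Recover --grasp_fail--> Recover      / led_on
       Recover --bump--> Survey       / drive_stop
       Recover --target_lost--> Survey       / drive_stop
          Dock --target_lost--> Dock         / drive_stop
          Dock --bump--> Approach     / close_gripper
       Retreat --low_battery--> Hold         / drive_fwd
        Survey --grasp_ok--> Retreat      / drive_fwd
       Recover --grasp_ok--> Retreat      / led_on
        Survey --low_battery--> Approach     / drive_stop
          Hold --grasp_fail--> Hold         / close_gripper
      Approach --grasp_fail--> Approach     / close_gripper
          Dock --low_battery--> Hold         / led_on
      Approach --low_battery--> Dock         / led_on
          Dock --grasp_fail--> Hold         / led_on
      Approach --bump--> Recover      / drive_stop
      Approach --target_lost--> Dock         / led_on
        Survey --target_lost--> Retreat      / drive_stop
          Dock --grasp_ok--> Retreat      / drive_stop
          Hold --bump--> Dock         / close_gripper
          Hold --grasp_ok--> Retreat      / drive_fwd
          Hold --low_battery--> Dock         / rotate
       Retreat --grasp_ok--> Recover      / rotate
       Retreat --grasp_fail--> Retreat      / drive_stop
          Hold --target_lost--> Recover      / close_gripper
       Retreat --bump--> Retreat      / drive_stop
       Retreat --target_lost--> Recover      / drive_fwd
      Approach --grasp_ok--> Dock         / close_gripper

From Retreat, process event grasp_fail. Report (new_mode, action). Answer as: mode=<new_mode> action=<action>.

mode=Retreat action=drive_stop

current mode = Retreat; filter table to that mode:
  (Retreat, low_battery) → (Hold, drive_fwd)
  (Retreat, grasp_ok) → (Recover, rotate)
  (Retreat, grasp_fail) → (Retreat, drive_stop)  ← event matches
  (Retreat, bump) → (Retreat, drive_stop)
  (Retreat, target_lost) → (Recover, drive_fwd)
event = grasp_fail selects (Retreat, drive_stop)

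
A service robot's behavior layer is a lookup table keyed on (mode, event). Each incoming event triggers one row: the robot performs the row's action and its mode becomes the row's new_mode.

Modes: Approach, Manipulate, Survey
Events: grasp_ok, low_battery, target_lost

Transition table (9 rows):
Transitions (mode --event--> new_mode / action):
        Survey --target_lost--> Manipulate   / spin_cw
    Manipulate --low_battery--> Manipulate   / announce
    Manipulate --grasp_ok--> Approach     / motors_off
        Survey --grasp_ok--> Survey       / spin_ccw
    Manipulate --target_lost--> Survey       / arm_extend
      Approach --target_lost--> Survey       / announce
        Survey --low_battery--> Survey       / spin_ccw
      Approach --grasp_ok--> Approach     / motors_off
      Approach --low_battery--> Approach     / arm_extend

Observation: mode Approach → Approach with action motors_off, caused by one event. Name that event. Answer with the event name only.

grasp_ok

try grasp_ok: (Approach, grasp_ok) → (Approach, motors_off)  ← matches
try low_battery: (Approach, low_battery) → (Approach, arm_extend)
try target_lost: (Approach, target_lost) → (Survey, announce)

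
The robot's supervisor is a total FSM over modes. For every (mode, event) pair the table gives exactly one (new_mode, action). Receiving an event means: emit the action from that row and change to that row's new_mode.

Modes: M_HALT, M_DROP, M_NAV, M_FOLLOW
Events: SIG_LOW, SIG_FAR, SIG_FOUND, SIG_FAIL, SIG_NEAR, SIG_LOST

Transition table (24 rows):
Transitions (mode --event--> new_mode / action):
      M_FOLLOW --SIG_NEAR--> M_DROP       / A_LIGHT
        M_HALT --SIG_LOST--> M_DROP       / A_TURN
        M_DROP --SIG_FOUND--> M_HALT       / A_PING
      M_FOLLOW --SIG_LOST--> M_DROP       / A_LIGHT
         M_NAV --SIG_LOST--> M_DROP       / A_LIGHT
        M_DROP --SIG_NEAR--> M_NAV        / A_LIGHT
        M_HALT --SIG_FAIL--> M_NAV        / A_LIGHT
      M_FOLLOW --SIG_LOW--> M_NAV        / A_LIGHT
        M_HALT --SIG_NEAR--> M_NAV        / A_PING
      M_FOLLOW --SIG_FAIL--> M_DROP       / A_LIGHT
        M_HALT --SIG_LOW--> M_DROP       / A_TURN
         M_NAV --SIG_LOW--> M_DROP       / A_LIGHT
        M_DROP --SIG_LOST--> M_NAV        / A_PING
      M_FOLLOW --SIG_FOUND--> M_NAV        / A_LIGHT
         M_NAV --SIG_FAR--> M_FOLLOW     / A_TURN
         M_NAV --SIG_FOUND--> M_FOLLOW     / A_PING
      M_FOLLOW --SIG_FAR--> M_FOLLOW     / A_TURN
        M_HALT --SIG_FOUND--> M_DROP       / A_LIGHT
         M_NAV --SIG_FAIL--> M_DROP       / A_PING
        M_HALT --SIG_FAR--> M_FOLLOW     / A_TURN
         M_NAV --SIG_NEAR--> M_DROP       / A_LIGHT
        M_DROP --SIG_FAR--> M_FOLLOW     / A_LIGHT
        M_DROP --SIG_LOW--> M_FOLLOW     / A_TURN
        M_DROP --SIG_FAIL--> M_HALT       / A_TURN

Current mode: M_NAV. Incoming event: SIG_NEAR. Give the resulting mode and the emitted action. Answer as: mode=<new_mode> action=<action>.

mode=M_DROP action=A_LIGHT

current mode = M_NAV; filter table to that mode:
  (M_NAV, SIG_LOST) → (M_DROP, A_LIGHT)
  (M_NAV, SIG_LOW) → (M_DROP, A_LIGHT)
  (M_NAV, SIG_FAR) → (M_FOLLOW, A_TURN)
  (M_NAV, SIG_FOUND) → (M_FOLLOW, A_PING)
  (M_NAV, SIG_FAIL) → (M_DROP, A_PING)
  (M_NAV, SIG_NEAR) → (M_DROP, A_LIGHT)  ← event matches
event = SIG_NEAR selects (M_DROP, A_LIGHT)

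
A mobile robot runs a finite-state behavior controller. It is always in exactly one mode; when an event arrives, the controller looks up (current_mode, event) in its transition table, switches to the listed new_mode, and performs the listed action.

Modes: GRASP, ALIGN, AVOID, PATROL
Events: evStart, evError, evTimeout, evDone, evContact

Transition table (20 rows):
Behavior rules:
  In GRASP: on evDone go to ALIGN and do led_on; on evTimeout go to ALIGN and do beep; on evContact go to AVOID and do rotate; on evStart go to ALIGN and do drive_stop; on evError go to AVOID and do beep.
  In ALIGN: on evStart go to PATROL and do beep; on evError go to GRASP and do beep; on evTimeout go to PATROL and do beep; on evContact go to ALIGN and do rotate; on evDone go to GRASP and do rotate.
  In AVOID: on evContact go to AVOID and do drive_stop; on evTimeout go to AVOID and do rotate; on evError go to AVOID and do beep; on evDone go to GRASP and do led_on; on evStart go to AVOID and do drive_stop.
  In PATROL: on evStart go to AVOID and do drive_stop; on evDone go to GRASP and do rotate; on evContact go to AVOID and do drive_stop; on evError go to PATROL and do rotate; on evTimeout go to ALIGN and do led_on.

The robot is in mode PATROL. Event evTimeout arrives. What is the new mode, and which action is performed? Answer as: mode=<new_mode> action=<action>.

current mode = PATROL; filter table to that mode:
  (PATROL, evStart) → (AVOID, drive_stop)
  (PATROL, evDone) → (GRASP, rotate)
  (PATROL, evContact) → (AVOID, drive_stop)
  (PATROL, evError) → (PATROL, rotate)
  (PATROL, evTimeout) → (ALIGN, led_on)  ← event matches
event = evTimeout selects (ALIGN, led_on)

mode=ALIGN action=led_on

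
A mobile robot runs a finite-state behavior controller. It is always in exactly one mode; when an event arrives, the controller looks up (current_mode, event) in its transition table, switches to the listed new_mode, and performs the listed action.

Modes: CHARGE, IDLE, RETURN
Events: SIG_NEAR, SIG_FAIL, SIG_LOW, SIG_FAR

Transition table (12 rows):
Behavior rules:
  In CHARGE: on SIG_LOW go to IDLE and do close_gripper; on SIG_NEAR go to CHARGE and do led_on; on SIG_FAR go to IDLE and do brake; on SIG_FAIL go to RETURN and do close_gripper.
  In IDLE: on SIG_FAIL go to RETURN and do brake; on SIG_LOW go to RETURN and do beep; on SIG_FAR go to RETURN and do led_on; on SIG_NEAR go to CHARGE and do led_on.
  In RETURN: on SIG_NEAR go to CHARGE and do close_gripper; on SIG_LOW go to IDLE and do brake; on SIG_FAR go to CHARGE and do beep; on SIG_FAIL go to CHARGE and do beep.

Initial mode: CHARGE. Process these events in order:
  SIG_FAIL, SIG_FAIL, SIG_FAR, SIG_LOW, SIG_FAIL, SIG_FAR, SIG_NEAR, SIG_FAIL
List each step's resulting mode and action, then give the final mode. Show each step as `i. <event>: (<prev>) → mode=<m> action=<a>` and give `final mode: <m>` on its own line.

final mode: RETURN

1. SIG_FAIL: (CHARGE) → mode=RETURN action=close_gripper
2. SIG_FAIL: (RETURN) → mode=CHARGE action=beep
3. SIG_FAR: (CHARGE) → mode=IDLE action=brake
4. SIG_LOW: (IDLE) → mode=RETURN action=beep
5. SIG_FAIL: (RETURN) → mode=CHARGE action=beep
6. SIG_FAR: (CHARGE) → mode=IDLE action=brake
7. SIG_NEAR: (IDLE) → mode=CHARGE action=led_on
8. SIG_FAIL: (CHARGE) → mode=RETURN action=close_gripper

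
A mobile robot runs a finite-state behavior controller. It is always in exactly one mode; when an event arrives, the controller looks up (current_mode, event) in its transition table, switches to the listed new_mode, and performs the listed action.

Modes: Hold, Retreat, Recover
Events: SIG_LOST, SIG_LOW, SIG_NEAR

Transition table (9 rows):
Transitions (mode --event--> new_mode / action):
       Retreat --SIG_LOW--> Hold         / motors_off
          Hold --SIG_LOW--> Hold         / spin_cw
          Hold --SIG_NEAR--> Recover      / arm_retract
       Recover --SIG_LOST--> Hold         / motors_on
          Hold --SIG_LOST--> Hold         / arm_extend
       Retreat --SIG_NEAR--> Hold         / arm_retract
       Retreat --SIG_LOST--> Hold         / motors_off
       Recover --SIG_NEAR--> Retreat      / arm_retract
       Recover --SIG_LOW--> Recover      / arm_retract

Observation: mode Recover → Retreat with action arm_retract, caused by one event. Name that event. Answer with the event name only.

SIG_NEAR

try SIG_LOST: (Recover, SIG_LOST) → (Hold, motors_on)
try SIG_LOW: (Recover, SIG_LOW) → (Recover, arm_retract)
try SIG_NEAR: (Recover, SIG_NEAR) → (Retreat, arm_retract)  ← matches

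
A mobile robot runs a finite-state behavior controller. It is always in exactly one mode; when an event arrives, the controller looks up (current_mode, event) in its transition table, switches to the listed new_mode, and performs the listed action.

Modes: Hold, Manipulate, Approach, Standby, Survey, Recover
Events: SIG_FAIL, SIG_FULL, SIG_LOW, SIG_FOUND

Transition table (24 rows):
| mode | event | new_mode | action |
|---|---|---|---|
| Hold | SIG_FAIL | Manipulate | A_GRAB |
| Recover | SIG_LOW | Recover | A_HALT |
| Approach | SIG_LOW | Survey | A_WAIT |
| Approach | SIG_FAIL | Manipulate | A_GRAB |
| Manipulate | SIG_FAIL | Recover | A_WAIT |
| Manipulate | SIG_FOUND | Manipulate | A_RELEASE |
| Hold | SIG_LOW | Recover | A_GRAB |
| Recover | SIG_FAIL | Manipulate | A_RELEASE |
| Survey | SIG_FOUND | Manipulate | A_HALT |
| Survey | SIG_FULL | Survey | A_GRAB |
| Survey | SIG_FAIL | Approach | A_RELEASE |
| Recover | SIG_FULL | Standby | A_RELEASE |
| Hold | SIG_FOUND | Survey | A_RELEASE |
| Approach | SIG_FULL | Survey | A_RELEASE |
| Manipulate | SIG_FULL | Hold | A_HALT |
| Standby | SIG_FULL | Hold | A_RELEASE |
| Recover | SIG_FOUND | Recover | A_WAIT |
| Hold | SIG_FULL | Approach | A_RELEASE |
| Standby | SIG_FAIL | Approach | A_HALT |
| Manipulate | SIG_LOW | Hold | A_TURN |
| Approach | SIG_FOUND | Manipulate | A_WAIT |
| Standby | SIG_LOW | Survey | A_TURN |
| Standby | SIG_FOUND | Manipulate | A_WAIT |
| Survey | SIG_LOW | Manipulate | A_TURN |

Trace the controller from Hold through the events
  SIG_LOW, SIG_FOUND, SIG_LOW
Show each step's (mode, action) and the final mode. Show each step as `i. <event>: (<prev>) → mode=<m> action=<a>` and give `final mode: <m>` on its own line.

1. SIG_LOW: (Hold) → mode=Recover action=A_GRAB
2. SIG_FOUND: (Recover) → mode=Recover action=A_WAIT
3. SIG_LOW: (Recover) → mode=Recover action=A_HALT

final mode: Recover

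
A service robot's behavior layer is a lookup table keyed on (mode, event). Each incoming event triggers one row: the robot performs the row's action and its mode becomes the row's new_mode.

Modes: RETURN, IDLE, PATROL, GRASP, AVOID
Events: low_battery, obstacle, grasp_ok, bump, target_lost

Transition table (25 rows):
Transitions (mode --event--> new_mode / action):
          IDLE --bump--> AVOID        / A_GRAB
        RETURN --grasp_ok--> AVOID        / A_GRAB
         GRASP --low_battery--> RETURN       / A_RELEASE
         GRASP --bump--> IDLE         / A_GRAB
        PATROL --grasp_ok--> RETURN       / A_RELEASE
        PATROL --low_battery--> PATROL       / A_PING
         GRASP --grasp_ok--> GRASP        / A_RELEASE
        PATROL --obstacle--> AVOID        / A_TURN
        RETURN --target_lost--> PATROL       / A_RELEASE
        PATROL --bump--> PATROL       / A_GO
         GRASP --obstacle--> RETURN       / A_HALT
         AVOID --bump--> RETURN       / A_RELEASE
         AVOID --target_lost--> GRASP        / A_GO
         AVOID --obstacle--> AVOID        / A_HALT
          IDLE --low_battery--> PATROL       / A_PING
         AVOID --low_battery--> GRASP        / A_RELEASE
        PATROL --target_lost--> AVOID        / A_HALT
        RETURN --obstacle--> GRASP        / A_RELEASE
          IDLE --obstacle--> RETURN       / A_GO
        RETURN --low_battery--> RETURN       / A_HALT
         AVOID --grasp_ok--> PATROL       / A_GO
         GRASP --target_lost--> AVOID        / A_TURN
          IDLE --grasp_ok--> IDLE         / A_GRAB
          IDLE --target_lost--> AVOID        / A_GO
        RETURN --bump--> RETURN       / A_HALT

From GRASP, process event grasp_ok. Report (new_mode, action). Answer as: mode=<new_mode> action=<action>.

mode=GRASP action=A_RELEASE

current mode = GRASP; filter table to that mode:
  (GRASP, low_battery) → (RETURN, A_RELEASE)
  (GRASP, bump) → (IDLE, A_GRAB)
  (GRASP, grasp_ok) → (GRASP, A_RELEASE)  ← event matches
  (GRASP, obstacle) → (RETURN, A_HALT)
  (GRASP, target_lost) → (AVOID, A_TURN)
event = grasp_ok selects (GRASP, A_RELEASE)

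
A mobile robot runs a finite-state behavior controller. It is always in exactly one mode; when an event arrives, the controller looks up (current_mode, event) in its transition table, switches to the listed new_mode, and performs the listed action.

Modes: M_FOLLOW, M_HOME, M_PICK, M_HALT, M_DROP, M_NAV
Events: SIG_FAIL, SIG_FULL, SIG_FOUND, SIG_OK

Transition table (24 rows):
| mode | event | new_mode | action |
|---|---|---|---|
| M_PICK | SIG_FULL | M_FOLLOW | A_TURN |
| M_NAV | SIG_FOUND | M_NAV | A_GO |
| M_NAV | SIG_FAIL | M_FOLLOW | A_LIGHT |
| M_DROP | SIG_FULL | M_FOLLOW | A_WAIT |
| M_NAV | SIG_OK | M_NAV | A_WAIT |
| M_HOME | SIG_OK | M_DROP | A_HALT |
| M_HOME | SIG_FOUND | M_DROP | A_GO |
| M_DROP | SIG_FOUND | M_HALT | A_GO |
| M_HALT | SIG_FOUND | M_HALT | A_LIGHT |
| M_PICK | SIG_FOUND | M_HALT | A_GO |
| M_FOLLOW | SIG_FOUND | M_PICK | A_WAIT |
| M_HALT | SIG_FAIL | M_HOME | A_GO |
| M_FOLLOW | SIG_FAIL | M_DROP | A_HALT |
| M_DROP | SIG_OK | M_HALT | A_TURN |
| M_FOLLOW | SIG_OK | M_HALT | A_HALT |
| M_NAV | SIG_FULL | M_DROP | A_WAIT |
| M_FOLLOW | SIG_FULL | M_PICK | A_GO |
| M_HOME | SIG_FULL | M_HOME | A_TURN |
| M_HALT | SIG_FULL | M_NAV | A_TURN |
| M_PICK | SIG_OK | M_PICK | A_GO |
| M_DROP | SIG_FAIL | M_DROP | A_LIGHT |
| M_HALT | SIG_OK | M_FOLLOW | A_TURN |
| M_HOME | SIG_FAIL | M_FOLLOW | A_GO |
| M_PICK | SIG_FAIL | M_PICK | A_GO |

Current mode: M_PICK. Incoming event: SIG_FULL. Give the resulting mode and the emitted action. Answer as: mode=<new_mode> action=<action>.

current mode = M_PICK; filter table to that mode:
  (M_PICK, SIG_FULL) → (M_FOLLOW, A_TURN)  ← event matches
  (M_PICK, SIG_FOUND) → (M_HALT, A_GO)
  (M_PICK, SIG_OK) → (M_PICK, A_GO)
  (M_PICK, SIG_FAIL) → (M_PICK, A_GO)
event = SIG_FULL selects (M_FOLLOW, A_TURN)

mode=M_FOLLOW action=A_TURN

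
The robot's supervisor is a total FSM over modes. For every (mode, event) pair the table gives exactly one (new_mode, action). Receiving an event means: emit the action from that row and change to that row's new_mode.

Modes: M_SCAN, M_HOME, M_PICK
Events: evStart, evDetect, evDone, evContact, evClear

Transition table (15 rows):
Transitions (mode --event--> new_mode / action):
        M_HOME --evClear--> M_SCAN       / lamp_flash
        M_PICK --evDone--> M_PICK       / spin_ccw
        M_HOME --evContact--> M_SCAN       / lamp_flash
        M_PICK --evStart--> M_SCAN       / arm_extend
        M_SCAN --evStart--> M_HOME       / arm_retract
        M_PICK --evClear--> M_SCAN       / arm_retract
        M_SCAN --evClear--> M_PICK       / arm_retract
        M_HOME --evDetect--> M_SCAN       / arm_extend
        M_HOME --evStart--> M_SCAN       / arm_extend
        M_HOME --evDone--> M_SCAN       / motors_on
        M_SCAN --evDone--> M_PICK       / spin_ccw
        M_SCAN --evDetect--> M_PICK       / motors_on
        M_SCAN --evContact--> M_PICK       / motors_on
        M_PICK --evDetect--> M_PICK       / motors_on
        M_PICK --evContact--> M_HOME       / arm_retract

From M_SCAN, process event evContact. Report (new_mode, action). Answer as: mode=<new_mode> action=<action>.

mode=M_PICK action=motors_on

current mode = M_SCAN; filter table to that mode:
  (M_SCAN, evStart) → (M_HOME, arm_retract)
  (M_SCAN, evClear) → (M_PICK, arm_retract)
  (M_SCAN, evDone) → (M_PICK, spin_ccw)
  (M_SCAN, evDetect) → (M_PICK, motors_on)
  (M_SCAN, evContact) → (M_PICK, motors_on)  ← event matches
event = evContact selects (M_PICK, motors_on)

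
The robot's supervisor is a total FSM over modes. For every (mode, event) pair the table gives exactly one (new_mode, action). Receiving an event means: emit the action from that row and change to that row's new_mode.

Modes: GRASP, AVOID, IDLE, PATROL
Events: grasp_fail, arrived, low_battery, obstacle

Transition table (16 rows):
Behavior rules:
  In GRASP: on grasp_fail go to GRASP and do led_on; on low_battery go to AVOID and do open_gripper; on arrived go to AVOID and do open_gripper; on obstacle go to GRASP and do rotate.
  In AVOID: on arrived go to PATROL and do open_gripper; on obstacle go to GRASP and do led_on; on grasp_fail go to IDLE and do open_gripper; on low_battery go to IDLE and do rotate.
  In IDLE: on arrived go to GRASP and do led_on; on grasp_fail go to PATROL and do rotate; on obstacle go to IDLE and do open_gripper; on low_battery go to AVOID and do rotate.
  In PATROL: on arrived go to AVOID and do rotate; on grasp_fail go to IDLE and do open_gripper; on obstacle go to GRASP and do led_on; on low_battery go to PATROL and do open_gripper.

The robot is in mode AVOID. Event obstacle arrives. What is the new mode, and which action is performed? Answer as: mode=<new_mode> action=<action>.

mode=GRASP action=led_on

current mode = AVOID; filter table to that mode:
  (AVOID, arrived) → (PATROL, open_gripper)
  (AVOID, obstacle) → (GRASP, led_on)  ← event matches
  (AVOID, grasp_fail) → (IDLE, open_gripper)
  (AVOID, low_battery) → (IDLE, rotate)
event = obstacle selects (GRASP, led_on)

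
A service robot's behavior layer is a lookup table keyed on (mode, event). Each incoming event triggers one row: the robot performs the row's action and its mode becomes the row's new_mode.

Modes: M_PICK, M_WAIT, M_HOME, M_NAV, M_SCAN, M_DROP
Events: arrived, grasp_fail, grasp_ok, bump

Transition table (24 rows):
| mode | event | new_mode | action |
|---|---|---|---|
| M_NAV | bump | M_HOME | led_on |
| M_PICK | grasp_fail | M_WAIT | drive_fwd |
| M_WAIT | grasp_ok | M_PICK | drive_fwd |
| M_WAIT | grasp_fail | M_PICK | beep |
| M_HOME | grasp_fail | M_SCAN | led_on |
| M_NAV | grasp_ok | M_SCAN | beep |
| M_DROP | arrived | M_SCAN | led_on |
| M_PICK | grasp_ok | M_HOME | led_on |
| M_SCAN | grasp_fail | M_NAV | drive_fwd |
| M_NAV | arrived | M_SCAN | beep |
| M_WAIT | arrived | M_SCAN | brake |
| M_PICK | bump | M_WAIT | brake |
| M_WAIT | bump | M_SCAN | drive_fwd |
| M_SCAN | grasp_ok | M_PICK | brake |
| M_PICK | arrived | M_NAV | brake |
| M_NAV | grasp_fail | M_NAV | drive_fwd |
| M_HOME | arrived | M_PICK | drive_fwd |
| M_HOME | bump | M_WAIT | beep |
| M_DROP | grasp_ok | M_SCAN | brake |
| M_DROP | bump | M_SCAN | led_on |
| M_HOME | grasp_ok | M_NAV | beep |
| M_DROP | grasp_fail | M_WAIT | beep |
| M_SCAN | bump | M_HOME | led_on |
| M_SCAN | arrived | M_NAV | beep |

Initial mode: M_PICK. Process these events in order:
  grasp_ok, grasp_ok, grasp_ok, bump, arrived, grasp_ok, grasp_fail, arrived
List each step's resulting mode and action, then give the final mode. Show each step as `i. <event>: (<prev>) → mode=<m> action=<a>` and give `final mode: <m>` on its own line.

1. grasp_ok: (M_PICK) → mode=M_HOME action=led_on
2. grasp_ok: (M_HOME) → mode=M_NAV action=beep
3. grasp_ok: (M_NAV) → mode=M_SCAN action=beep
4. bump: (M_SCAN) → mode=M_HOME action=led_on
5. arrived: (M_HOME) → mode=M_PICK action=drive_fwd
6. grasp_ok: (M_PICK) → mode=M_HOME action=led_on
7. grasp_fail: (M_HOME) → mode=M_SCAN action=led_on
8. arrived: (M_SCAN) → mode=M_NAV action=beep

final mode: M_NAV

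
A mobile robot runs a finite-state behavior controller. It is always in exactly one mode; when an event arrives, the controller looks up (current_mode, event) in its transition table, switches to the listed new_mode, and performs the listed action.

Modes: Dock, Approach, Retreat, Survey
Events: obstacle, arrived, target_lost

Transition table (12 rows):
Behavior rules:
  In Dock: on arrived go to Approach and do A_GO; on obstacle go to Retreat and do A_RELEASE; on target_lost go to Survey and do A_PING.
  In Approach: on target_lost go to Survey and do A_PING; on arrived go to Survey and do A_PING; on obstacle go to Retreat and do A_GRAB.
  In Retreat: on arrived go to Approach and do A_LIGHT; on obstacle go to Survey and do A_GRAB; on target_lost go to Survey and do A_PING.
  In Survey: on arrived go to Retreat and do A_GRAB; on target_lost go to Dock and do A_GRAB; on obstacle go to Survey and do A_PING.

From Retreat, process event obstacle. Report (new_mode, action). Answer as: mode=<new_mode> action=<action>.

mode=Survey action=A_GRAB

current mode = Retreat; filter table to that mode:
  (Retreat, arrived) → (Approach, A_LIGHT)
  (Retreat, obstacle) → (Survey, A_GRAB)  ← event matches
  (Retreat, target_lost) → (Survey, A_PING)
event = obstacle selects (Survey, A_GRAB)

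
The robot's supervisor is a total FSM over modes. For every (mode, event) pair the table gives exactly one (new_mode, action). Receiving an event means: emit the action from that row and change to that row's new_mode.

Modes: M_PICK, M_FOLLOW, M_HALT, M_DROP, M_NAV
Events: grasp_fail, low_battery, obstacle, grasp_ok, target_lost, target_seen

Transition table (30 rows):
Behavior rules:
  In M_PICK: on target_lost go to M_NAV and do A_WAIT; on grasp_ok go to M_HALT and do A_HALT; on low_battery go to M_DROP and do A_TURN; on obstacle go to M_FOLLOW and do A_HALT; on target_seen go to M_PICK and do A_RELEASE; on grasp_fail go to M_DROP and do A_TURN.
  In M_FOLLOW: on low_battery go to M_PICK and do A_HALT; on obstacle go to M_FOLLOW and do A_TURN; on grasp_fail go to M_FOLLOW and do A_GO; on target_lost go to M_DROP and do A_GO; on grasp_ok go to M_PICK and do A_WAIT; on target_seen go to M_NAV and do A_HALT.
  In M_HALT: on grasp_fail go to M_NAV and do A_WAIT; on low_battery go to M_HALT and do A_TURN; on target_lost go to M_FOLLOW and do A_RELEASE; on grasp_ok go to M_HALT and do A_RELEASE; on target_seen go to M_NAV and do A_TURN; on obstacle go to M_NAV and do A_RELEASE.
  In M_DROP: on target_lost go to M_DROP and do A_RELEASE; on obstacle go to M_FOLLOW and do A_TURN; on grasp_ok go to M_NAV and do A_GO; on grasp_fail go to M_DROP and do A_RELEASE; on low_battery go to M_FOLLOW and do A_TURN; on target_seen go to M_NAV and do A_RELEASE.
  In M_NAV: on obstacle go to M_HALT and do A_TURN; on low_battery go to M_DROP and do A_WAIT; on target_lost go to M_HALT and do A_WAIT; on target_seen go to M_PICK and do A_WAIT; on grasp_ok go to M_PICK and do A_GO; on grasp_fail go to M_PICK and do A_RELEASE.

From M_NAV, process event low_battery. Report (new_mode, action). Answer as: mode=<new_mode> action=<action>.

current mode = M_NAV; filter table to that mode:
  (M_NAV, obstacle) → (M_HALT, A_TURN)
  (M_NAV, low_battery) → (M_DROP, A_WAIT)  ← event matches
  (M_NAV, target_lost) → (M_HALT, A_WAIT)
  (M_NAV, target_seen) → (M_PICK, A_WAIT)
  (M_NAV, grasp_ok) → (M_PICK, A_GO)
  (M_NAV, grasp_fail) → (M_PICK, A_RELEASE)
event = low_battery selects (M_DROP, A_WAIT)

mode=M_DROP action=A_WAIT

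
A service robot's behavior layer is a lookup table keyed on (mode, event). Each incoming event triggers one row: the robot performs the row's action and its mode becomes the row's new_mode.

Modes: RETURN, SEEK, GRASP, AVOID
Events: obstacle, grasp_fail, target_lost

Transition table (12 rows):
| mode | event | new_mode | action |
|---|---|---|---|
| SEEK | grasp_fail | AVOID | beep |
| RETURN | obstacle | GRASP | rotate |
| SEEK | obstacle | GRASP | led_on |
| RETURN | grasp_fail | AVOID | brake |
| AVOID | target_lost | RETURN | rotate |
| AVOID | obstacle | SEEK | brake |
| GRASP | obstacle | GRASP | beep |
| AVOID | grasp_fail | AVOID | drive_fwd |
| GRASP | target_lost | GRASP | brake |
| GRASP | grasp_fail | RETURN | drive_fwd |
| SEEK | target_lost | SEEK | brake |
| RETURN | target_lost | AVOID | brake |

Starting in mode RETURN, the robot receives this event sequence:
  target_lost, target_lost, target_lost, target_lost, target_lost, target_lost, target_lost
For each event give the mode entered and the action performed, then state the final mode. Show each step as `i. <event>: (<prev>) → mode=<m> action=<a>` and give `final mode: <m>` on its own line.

1. target_lost: (RETURN) → mode=AVOID action=brake
2. target_lost: (AVOID) → mode=RETURN action=rotate
3. target_lost: (RETURN) → mode=AVOID action=brake
4. target_lost: (AVOID) → mode=RETURN action=rotate
5. target_lost: (RETURN) → mode=AVOID action=brake
6. target_lost: (AVOID) → mode=RETURN action=rotate
7. target_lost: (RETURN) → mode=AVOID action=brake

final mode: AVOID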